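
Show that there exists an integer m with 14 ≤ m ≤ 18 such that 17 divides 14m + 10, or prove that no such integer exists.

At m = 14, 14·14 + 10 = 206 ≡ 2 (mod 17), and each step in m adds 14, giving residues 2, 16, 13, 10, 7 for m = 14, 15, …, 18.
The residue 0 does not occur, so no m in [14, 18] makes 14m + 10 a multiple of 17.

No, no such integer m in that range exists.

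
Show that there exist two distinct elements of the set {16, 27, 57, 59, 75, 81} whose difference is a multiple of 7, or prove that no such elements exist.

Residues mod 7: 16↦2, 27↦6, 57↦1, 59↦3, 75↦5, 81↦4.
No residue repeats among the 6 elements, so no pair has difference ≡ 0 (mod 7).

There is no such pair.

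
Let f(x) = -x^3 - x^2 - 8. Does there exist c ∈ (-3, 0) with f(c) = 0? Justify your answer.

Yes, f has a root in the interval.

f(-3) = 10 and f(0) = -8, which have opposite signs.
As a polynomial, f is continuous on every closed interval.
By the Intermediate Value Theorem f must vanish at some point of (-3, 0).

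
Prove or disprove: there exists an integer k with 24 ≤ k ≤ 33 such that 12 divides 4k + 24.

Try k = 24: 4·24 + 24 = 120 = 10·12, which is divisible by 12.

k = 24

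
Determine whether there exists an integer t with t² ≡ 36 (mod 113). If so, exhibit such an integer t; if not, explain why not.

Take t = 107. Then 107² = 11449 = 101·113 + 36, so 107² ≡ 36 (mod 113).

t = 107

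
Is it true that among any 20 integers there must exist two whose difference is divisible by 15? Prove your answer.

Each integer lies in one of the 15 residue classes modulo 15.
Placing 20 integers into 15 classes, some class receives at least two — say a and b.
Then a ≡ b (mod 15), i.e. 15 ∣ (a − b).

Yes, this is always true.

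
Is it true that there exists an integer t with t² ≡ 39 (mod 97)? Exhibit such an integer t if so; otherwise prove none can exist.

Apply Euler's criterion with the prime 97: 39 is a quadratic residue iff 39^48 ≡ 1 (mod 97), and a non-residue iff it is ≡ −1.
Squaring successively (mod 97): 39^2 = 1521 ≡ 66; 39^4 ≡ 66² = 4356 ≡ 88; 39^8 ≡ 88² = 7744 ≡ 81; 39^16 ≡ 81² = 6561 ≡ 62; 39^32 ≡ 62² = 3844 ≡ 61.
Since 48 = 32 + 16, 39^48 ≡ 61 · 62; multiplying out mod 97: 61·62 = 3782 ≡ 96. Thus 39^48 ≡ 96 ≡ −1 (mod 97).
The value −1 means 39 is a non-residue modulo 97, so t² ≡ 39 (mod 97) is impossible.

No, no such integer exists.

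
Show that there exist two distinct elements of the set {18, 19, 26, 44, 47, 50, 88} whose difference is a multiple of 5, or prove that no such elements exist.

Reduce each element mod 5: 18↦3, 19↦4, 26↦1, 44↦4, 47↦2, 50↦0, 88↦3. The residue 3 repeats (at 18 and 88), and 88 − 18 = 70 = 14·5.

The pair (18, 88) works.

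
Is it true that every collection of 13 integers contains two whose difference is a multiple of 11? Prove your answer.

There are exactly 11 possible remainders on division by 11.
With 13 integers and only 11 classes, the pigeonhole principle forces two of them, say a and b, into the same class.
Then a ≡ b (mod 11), i.e. 11 ∣ (a − b).

Yes, this is always true.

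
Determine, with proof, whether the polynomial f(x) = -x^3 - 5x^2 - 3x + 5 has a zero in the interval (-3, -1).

f(-3) = -4 and f(-1) = 4, which have opposite signs.
As a polynomial, f is continuous on every closed interval.
By the Intermediate Value Theorem f must vanish at some point of (-3, -1).

Such a root exists.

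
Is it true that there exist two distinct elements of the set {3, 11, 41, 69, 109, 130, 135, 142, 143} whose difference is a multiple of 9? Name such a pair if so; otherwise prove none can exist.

Two integers differ by a multiple of 9 exactly when they have the same residue mod 9. The residues are 3↦3, 11↦2, 41↦5, 69↦6, 109↦1, 130↦4, 135↦0, 142↦7, 143↦8.
No residue repeats among the 9 elements, so no pair has difference ≡ 0 (mod 9).

No such pair exists.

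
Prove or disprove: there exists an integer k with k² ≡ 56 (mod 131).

There is no such integer.

Apply Euler's criterion with the prime 131: 56 is a quadratic residue iff 56^65 ≡ 1 (mod 131), and a non-residue iff it is ≡ −1.
Squaring successively (mod 131): 56^2 = 3136 ≡ 123; 56^4 ≡ 123² = 15129 ≡ 64; 56^8 ≡ 64² = 4096 ≡ 35; 56^16 ≡ 35² = 1225 ≡ 46; 56^32 ≡ 46² = 2116 ≡ 20; 56^64 ≡ 20² = 400 ≡ 7.
Since 65 = 64 + 1, 56^65 ≡ 7 · 56; multiplying out mod 131: 7·56 = 392 ≡ 130. Thus 56^65 ≡ 130 ≡ −1 (mod 131).
The value −1 means 56 is a non-residue modulo 131, so k² ≡ 56 (mod 131) is impossible.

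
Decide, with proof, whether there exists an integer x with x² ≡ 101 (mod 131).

Take x = 106. Then 106² = 11236 = 85·131 + 101, so 106² ≡ 101 (mod 131).

x = 106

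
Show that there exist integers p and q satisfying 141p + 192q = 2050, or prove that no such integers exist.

There are no such integers.

gcd(141, 192) = 3, so every integer of the form 141p + 192q is a multiple of 3.
But 2050 is not a multiple of 3 (it leaves remainder 1).
So the equation is unsolvable over ℤ.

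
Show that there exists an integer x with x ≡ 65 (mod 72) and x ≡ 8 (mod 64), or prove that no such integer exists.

No such integer exists.

Both moduli are multiples of 8 = gcd(72, 64), so any solution would satisfy x ≡ 65 and x ≡ 8 modulo 8 simultaneously.
These are incompatible: 65 − 8 = 57 is not divisible by 8.
Therefore no such x exists.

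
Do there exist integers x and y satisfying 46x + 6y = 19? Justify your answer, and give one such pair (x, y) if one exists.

Any value of 46x + 6y is a multiple of gcd(46, 6) = 2.
But 19 is not a multiple of 2 (it leaves remainder 1).
So the equation is unsolvable over ℤ.

No, no such integers exist.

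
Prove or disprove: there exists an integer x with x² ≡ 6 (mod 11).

There is no such integer.

Computing x² mod 11 for x = 0, 1, …, 5 (enough, by the symmetry x ↦ 11 − x) gives 0, 1, 4, 9, 5, 3.
The set of squares mod 11 is therefore {0, 1, 3, 4, 5, 9}, which does not contain 6.
Therefore x² ≡ 6 (mod 11) has no solution.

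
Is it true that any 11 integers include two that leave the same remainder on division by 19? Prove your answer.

No; for instance {80, 81, 82, 83, 84, 85, 86, 87, 88, 89, 90} is a counterexample.

Consider the 11 integers 80, 81, …, 90. They lie in distinct residue classes modulo 19, since 11 ≤ 19.
Hence this collection has no pair with equal remainders mod 19, disproving the claim.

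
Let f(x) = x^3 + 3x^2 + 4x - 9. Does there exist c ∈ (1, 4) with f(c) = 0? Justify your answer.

f(1) = -1 and f(4) = 119, which have opposite signs.
f is continuous everywhere (it is a polynomial), in particular on [1, 4].
By the Intermediate Value Theorem, f takes the value 0 somewhere in the open interval.

Yes, f has a root in the interval.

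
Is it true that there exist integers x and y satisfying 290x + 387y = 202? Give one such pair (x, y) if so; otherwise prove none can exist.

290 and 387 are coprime, so 290x + 387y ranges over all of ℤ.
Run the Euclidean algorithm on 387 and 290: 387 = 1·290 + 97, 290 = 2·97 + 96, 97 = 1·96 + 1, 96 = 96·1 + 0.
Back-substituting, 1 = 97 − 1·96 = 97 − (290 − 2·97) = −290 + 3·97 = −290 + 3·(387 − 1·290) = 3·387 − 4·290; that is, 290·(-4) + 387·3 = 1.
Times 202: 290·(-808) + 387·606 = 202, so (-808, 606) solves it.
The general solution is x = -808 + 387k, y = 606 − 290k; taking k = 3 gives the smaller pair x = 353, y = -264.
Indeed 290·353 + 387·(-264) = 102370 − 102168 = 202.

x = 353, y = -264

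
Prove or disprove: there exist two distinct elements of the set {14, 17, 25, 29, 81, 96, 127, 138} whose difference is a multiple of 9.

No such pair exists.

Reduce each element modulo 9: 14↦5, 17↦8, 25↦7, 29↦2, 81↦0, 96↦6, 127↦1, 138↦3.
No residue repeats among the 8 elements, so no pair has difference ≡ 0 (mod 9).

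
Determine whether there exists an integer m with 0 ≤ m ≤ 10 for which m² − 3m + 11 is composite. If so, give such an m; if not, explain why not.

m = 1

At m = 1: 1² − 3·1 + 11 = 9 = 3·3, which is composite.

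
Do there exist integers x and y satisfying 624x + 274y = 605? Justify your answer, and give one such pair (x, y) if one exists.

There are no such integers.

Both 624 and 274 are divisible by gcd(624, 274) = 2, hence so is any combination 624x + 274y.
But 605 is not a multiple of 2 (it leaves remainder 1).
Therefore 624x + 274y = 605 has no solution in integers.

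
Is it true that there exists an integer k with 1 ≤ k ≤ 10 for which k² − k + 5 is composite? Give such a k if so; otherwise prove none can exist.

k = 5

At k = 5: 5² − 5 + 5 = 25 = 5·5, which is composite.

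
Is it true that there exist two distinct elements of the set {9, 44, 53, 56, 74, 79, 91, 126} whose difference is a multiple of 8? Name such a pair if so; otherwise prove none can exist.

No, no such pair exists.

Reduce each element modulo 8: 9↦1, 44↦4, 53↦5, 56↦0, 74↦2, 79↦7, 91↦3, 126↦6.
All 8 residues are distinct, so no two elements differ by a multiple of 8.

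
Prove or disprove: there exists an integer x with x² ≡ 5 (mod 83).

83 is prime, so by Euler's criterion 5 is a square mod 83 iff 5^((83−1)/2) = 5^41 ≡ 1 (mod 83).
Squaring successively (mod 83): 5^2 = 25 ≡ 25; 5^4 ≡ 25² = 625 ≡ 44; 5^8 ≡ 44² = 1936 ≡ 27; 5^16 ≡ 27² = 729 ≡ 65; 5^32 ≡ 65² = 4225 ≡ 75.
Since 41 = 32 + 8 + 1, 5^41 ≡ 75 · 27 · 5; multiplying out mod 83: 75·27 = 2025 ≡ 33, then 33·5 = 165 ≡ 82. Thus 5^41 ≡ 82 ≡ −1 (mod 83).
The value −1 means 5 is a non-residue modulo 83, so x² ≡ 5 (mod 83) is impossible.

There is no such integer.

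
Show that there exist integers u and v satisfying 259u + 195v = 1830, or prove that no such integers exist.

Since gcd(259, 195) = 1, every integer is an integer combination of 259 and 195.
Euclidean algorithm: 259 = 1·195 + 64, 195 = 3·64 + 3, 64 = 21·3 + 1, 3 = 3·1 + 0.
Working back up the chain: 1 = 64 − 21·3 = 64 − 21·(195 − 3·64) = −21·195 + 64·64 = −21·195 + 64·(259 − 1·195) = 64·259 − 85·195. So 259·64 + 195·(-85) = 1.
Scaling by 1830 gives the particular solution (u, v) = (117120, -155550).
Subtracting 600·195 from u and adding 600·259 to v gives the tidier solution (120, -150).
Indeed 259·120 + 195·(-150) = 31080 − 29250 = 1830.

u = 120, v = -150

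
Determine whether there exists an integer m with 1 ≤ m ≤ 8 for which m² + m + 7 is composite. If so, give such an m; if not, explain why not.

m = 7

At m = 7: 7² + 7 + 7 = 63 = 3·21, which is composite.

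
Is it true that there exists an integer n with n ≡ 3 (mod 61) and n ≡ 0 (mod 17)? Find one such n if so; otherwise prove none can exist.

n = 918

The moduli 61 and 17 are coprime, so by the Chinese Remainder Theorem a unique solution modulo 1037 exists.
Any solution of the first congruence is n = 3 + 61t; substituting into the second, 61t ≡ 0 − 3 ≡ 14 (mod 17).
61 ≡ 10 (mod 17), so this reads 10t ≡ 14 (mod 17). Since 10·12 = 120 = 7·17 + 1, the inverse of 10 mod 17 is 12.
Multiplying by 12: t ≡ 12·14 = 168 ≡ 15 (mod 17).
Taking t = 15 gives n = 3 + 61·15 = 918.
Indeed 918 ≡ 3 (mod 61) and 918 ≡ 0 (mod 17).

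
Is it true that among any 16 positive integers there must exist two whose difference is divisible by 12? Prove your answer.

True.

There are exactly 12 possible remainders on division by 12.
Placing 16 integers into 12 classes, some class receives at least two — say a and b.
Their difference a − b is then a multiple of 12.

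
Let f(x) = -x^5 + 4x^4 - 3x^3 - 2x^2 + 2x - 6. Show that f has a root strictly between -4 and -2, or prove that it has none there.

The endpoint values f(-4) = 2194 and f(-2) = 102 are both positive. Claim: f(x) > 0 for every x in (-4, -2).
Shift to the endpoint -2: with x = -2 − u (0 < u < 2), one computes f(-2 − u) = u^5 + 14u^4 + 75u^3 + 192u^2 + 234u + 102.
All 6 nonzero coefficients of this polynomial in u are positive; hence for u > 0 the value is a sum of positive terms (the constant 102 among them).
Therefore f(x) > 0 throughout (-4, -2), and f has no zero there.

No such root exists.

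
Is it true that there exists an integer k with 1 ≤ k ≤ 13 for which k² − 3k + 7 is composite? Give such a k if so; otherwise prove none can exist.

At k = 11: 11² − 3·11 + 7 = 95 = 5·19, which is composite.

k = 11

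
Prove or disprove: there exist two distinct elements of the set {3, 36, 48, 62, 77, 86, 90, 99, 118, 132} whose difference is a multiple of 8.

Reduce each element mod 8: 3↦3, 36↦4, 48↦0, 62↦6, 77↦5, 86↦6, 90↦2, 99↦3, 118↦6, 132↦4. The residue 3 repeats (at 3 and 99), and 99 − 3 = 96 = 12·8.

3 and 99 are such a pair.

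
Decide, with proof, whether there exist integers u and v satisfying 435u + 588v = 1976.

No such integers exist.

Both 435 and 588 are divisible by gcd(435, 588) = 3, hence so is any combination 435u + 588v.
But 1976 is not a multiple of 3 (it leaves remainder 2).
Therefore 435u + 588v = 1976 has no solution in integers.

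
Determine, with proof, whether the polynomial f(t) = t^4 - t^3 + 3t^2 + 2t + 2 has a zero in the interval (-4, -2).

No.

f(-4) = 362 and f(-2) = 34, both positive, so a sign-change argument is unavailable; we show f keeps this sign on the whole interval.
Shift to the endpoint -2: with t = -2 − u (0 < u < 2), one computes f(-2 − u) = u^4 + 9u^3 + 33u^2 + 54u + 34.
The nonzero coefficients here are all positive, so for u > 0 every term is positive (or zero), and the constant term 34 is strictly positive.
Therefore f(t) > 0 throughout (-4, -2), and f has no zero there.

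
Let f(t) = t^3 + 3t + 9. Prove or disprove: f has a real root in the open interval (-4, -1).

f(-4) = -67 and f(-1) = 5, which have opposite signs.
f is continuous everywhere (it is a polynomial), in particular on [-4, -1].
By the Intermediate Value Theorem, f takes the value 0 somewhere in the open interval.

Such a root exists.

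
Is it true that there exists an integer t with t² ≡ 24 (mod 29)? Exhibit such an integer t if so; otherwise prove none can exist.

t = 16

t = 16 works: 16² = 256, and 256 − 24 = 232 = 8·29.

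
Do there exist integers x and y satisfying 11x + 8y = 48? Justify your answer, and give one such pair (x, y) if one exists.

Since gcd(11, 8) = 1, every integer is an integer combination of 11 and 8.
Euclidean algorithm: 11 = 1·8 + 3, 8 = 2·3 + 2, 3 = 1·2 + 1, 2 = 2·1 + 0.
Back-substituting, 1 = 3 − 1·2 = 3 − (8 − 2·3) = −8 + 3·3 = −8 + 3·(11 − 1·8) = 3·11 − 4·8; that is, 11·3 + 8·(-4) = 1.
Times 48: 11·144 + 8·(-192) = 48, so (144, -192) solves it.
Shifting by a multiple of (8, −11) keeps it a solution: x = 144 − 18·8 = 0, y = -192 + 18·11 = 6.
Indeed 11·0 + 8·6 = 0 + 48 = 48.

x = 0, y = 6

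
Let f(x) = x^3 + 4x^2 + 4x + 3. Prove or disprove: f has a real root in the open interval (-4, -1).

f(-4) = -13 and f(-1) = 2, which have opposite signs.
f is continuous everywhere (it is a polynomial), in particular on [-4, -1].
By the Intermediate Value Theorem f must vanish at some point of (-4, -1).

Yes, f has a root in the interval.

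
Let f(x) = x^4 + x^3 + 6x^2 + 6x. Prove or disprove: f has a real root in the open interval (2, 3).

The endpoint values f(2) = 60 and f(3) = 180 are both positive. Claim: f(x) > 0 for every x in (2, 3).
Shift to the endpoint 2: with x = 2 + u (0 < u < 1), one computes f(2 + u) = u^4 + 9u^3 + 36u^2 + 74u + 60.
The nonzero coefficients here are all positive, so for u > 0 every term is positive (or zero), and the constant term 60 is strictly positive.
Therefore f(x) > 0 throughout (2, 3), and f has no zero there.

f has no root in that interval.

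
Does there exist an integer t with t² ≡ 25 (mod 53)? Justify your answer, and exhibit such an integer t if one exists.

Take t = 48. Then 48² = 2304 = 43·53 + 25, so 48² ≡ 25 (mod 53).

t = 48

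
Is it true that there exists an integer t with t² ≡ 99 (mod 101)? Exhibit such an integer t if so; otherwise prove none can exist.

No, no such integer exists.

101 is prime, so by Euler's criterion 99 is a square mod 101 iff 99^((101−1)/2) = 99^50 ≡ 1 (mod 101).
Squaring successively (mod 101): 99^2 = 9801 ≡ 4; 99^4 ≡ 4² = 16 ≡ 16; 99^8 ≡ 16² = 256 ≡ 54; 99^16 ≡ 54² = 2916 ≡ 88; 99^32 ≡ 88² = 7744 ≡ 68.
Since 50 = 32 + 16 + 2, 99^50 ≡ 68 · 88 · 4; multiplying out mod 101: 68·88 = 5984 ≡ 25, then 25·4 = 100 ≡ 100. Thus 99^50 ≡ 100 ≡ −1 (mod 101).
The value −1 means 99 is a non-residue modulo 101, so t² ≡ 99 (mod 101) is impossible.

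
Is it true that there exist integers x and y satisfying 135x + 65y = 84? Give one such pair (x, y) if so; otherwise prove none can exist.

There are no such integers.

Any value of 135x + 65y is a multiple of gcd(135, 65) = 5.
However 84 leaves remainder 4 on division by 5.
So the equation is unsolvable over ℤ.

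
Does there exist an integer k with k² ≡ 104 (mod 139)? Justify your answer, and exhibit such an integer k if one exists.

No, no such integer exists.

Apply Euler's criterion with the prime 139: 104 is a quadratic residue iff 104^69 ≡ 1 (mod 139), and a non-residue iff it is ≡ −1.
Squaring successively (mod 139): 104^2 = 10816 ≡ 113; 104^4 ≡ 113² = 12769 ≡ 120; 104^8 ≡ 120² = 14400 ≡ 83; 104^16 ≡ 83² = 6889 ≡ 78; 104^32 ≡ 78² = 6084 ≡ 107; 104^64 ≡ 107² = 11449 ≡ 51.
Since 69 = 64 + 4 + 1, 104^69 ≡ 51 · 120 · 104; multiplying out mod 139: 51·120 = 6120 ≡ 4, then 4·104 = 416 ≡ 138. Thus 104^69 ≡ 138 ≡ −1 (mod 139).
The value −1 means 104 is a non-residue modulo 139, so k² ≡ 104 (mod 139) is impossible.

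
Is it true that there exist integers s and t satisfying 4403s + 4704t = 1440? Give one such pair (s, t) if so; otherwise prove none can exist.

No, no such integers exist.

Both 4403 and 4704 are divisible by gcd(4403, 4704) = 7, hence so is any combination 4403s + 4704t.
But 1440 = 7·205 + 5, so 7 ∤ 1440.
So the equation is unsolvable over ℤ.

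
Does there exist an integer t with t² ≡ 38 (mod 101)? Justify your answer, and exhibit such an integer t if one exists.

Apply Euler's criterion with the prime 101: 38 is a quadratic residue iff 38^50 ≡ 1 (mod 101), and a non-residue iff it is ≡ −1.
Repeated squaring mod 101: 38^2 = 1444 ≡ 30; 38^4 ≡ 30² = 900 ≡ 92; 38^8 ≡ 92² = 8464 ≡ 81; 38^16 ≡ 81² = 6561 ≡ 97; 38^32 ≡ 97² = 9409 ≡ 16.
Since 50 = 32 + 16 + 2, 38^50 ≡ 16 · 97 · 30; multiplying out mod 101: 16·97 = 1552 ≡ 37, then 37·30 = 1110 ≡ 100. Thus 38^50 ≡ 100 ≡ −1 (mod 101).
By Euler's criterion 38 is a quadratic non-residue mod 101: no t satisfies t² ≡ 38 (mod 101).

No such integer exists.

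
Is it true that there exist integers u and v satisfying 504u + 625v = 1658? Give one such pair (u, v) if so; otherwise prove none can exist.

Since gcd(504, 625) = 1, every integer is an integer combination of 504 and 625.
Dividing repeatedly: 625 = 1·504 + 121, 504 = 4·121 + 20, 121 = 6·20 + 1, 20 = 20·1 + 0.
Back-substituting, 1 = 121 − 6·20 = 121 − 6·(504 − 4·121) = −6·504 + 25·121 = −6·504 + 25·(625 − 1·504) = 25·625 − 31·504; that is, 504·(-31) + 625·25 = 1.
Scaling by 1658 gives the particular solution (u, v) = (-51398, 41450).
Shifting by a multiple of (625, −504) keeps it a solution: u = -51398 + 83·625 = 477, v = 41450 − 83·504 = -382.
Check: 504·477 + 625·(-382) = 240408 − 238750 = 1658. ✓

u = 477, v = -382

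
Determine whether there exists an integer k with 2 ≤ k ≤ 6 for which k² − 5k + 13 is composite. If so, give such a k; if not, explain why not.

At k = 4: 4² − 5·4 + 13 = 9 = 3·3, which is composite.

k = 4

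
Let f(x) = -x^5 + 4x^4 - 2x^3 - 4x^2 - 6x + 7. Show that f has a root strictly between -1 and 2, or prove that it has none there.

f(-1) = 16 and f(2) = -5, which have opposite signs.
Since f is a polynomial it is continuous on [-1, 2].
By the Intermediate Value Theorem, f takes the value 0 somewhere in the open interval.

Such a root exists.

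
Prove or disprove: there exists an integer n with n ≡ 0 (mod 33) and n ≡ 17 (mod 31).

n = 792

Since 33 and 31 share no common factor, CRT says the pair of congruences has a solution (unique mod 1023).
Write n = 0 + 33t and require 0 + 33t ≡ 17 (mod 31), i.e. 33t ≡ 17 (mod 31).
33 ≡ 2 (mod 31), so this reads 2t ≡ 17 (mod 31). Since 2·16 = 32 = 1·31 + 1, the inverse of 2 mod 31 is 16.
Therefore t ≡ 16·17 = 272 ≡ 24 (mod 31).
With t = 24: n = 0 + 33·24 = 792.
Indeed 792 ≡ 0 (mod 33) and 792 ≡ 17 (mod 31).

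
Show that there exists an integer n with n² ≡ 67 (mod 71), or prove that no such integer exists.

No, no such integer exists.

71 is prime, so by Euler's criterion 67 is a square mod 71 iff 67^((71−1)/2) = 67^35 ≡ 1 (mod 71).
Repeated squaring mod 71: 67^2 = 4489 ≡ 16; 67^4 ≡ 16² = 256 ≡ 43; 67^8 ≡ 43² = 1849 ≡ 3; 67^16 ≡ 3² = 9 ≡ 9; 67^32 ≡ 9² = 81 ≡ 10.
Since 35 = 32 + 2 + 1, 67^35 ≡ 10 · 16 · 67; multiplying out mod 71: 10·16 = 160 ≡ 18, then 18·67 = 1206 ≡ 70. Thus 67^35 ≡ 70 ≡ −1 (mod 71).
By Euler's criterion 67 is a quadratic non-residue mod 71: no n satisfies n² ≡ 67 (mod 71).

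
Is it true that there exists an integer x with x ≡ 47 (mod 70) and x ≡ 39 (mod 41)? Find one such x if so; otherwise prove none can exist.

x = 2007

The moduli 70 and 41 are coprime, so by the Chinese Remainder Theorem a unique solution modulo 2870 exists.
Write x = 47 + 70t and require 47 + 70t ≡ 39 (mod 41), i.e. 70t ≡ 33 (mod 41).
70 ≡ 29 (mod 41), so this reads 29t ≡ 33 (mod 41). Since 29·17 = 493 = 12·41 + 1, the inverse of 29 mod 41 is 17.
Therefore t ≡ 17·33 = 561 ≡ 28 (mod 41).
Taking t = 28 gives x = 47 + 70·28 = 2007.
Check: 2007 mod 70 = 47, 2007 mod 41 = 39. ✓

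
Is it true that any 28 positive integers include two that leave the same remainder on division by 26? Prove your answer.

Each integer lies in one of the 26 residue classes modulo 26.
Since 28 > 26, two of the 28 integers must share a residue class by the pigeonhole principle; call them a and b.
So a and b have equal remainders mod 26, which is exactly what was to be shown.

Yes, this is always true.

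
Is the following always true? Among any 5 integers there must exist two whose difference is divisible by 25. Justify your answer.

Try 5 consecutive integers, 11, 12, …, 15. Their remainders mod 25 are 11, 12, 13, 14, 15 — pairwise different, as any 5 ≤ 25 consecutive integers have distinct residues.
No two share a residue, so no pair has difference divisible by 25; the claim fails for this set.

No, the set {11, 12, 13, 14, 15} is a counterexample.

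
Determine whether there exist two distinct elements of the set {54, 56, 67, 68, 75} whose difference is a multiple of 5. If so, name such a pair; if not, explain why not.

Reduce each element modulo 5: 54↦4, 56↦1, 67↦2, 68↦3, 75↦0.
No residue repeats among the 5 elements, so no pair has difference ≡ 0 (mod 5).

No, no such pair exists.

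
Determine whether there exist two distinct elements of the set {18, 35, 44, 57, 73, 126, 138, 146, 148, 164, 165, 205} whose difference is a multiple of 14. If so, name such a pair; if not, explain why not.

There is no such pair.

Two integers differ by a multiple of 14 exactly when they have the same residue mod 14. The residues are 18↦4, 35↦7, 44↦2, 57↦1, 73↦3, 126↦0, 138↦12, 146↦6, 148↦8, 164↦10, 165↦11, 205↦9.
These 12 residues are pairwise different, hence no difference of two elements is divisible by 14.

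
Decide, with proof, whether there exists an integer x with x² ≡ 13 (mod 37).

37 is prime, so by Euler's criterion 13 is a square mod 37 iff 13^((37−1)/2) = 13^18 ≡ 1 (mod 37).
Repeated squaring mod 37: 13^2 = 169 ≡ 21; 13^4 ≡ 21² = 441 ≡ 34; 13^8 ≡ 34² = 1156 ≡ 9; 13^16 ≡ 9² = 81 ≡ 7.
Since 18 = 16 + 2, 13^18 ≡ 7 · 21; multiplying out mod 37: 7·21 = 147 ≡ 36. Thus 13^18 ≡ 36 ≡ −1 (mod 37).
The value −1 means 13 is a non-residue modulo 37, so x² ≡ 13 (mod 37) is impossible.

No such integer exists.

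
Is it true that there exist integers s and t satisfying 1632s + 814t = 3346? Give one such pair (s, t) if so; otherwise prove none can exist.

s = 226, t = -449

Every value of 1632s + 814t is a multiple of gcd(1632, 814) = 2; since 2 ∣ 3346, solutions exist.
Dividing through by 2 reduces the equation to 816s + 407t = 1673.
Run the Euclidean algorithm on 816 and 407: 816 = 2·407 + 2, 407 = 203·2 + 1, 2 = 2·1 + 0.
Working back up the chain: 1 = 407 − 203·2 = 407 − 203·(816 − 2·407) = −203·816 + 407·407. So 816·(-203) + 407·407 = 1.
Scaling by 1673 gives the particular solution (s, t) = (-339619, 680911).
Shifting by a multiple of (407, −816) keeps it a solution: s = -339619 + 835·407 = 226, t = 680911 − 835·816 = -449.
Indeed 1632·226 + 814·(-449) = 368832 − 365486 = 3346.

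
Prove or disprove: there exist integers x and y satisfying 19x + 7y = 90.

Since gcd(19, 7) = 1, every integer is an integer combination of 19 and 7.
Run the Euclidean algorithm on 19 and 7: 19 = 2·7 + 5, 7 = 1·5 + 2, 5 = 2·2 + 1, 2 = 2·1 + 0.
Back-substituting, 1 = 5 − 2·2 = 5 − 2·(7 − 1·5) = −2·7 + 3·5 = −2·7 + 3·(19 − 2·7) = 3·19 − 8·7; that is, 19·3 + 7·(-8) = 1.
Times 90: 19·270 + 7·(-720) = 90, so (270, -720) solves it.
Shifting by a multiple of (7, −19) keeps it a solution: x = 270 − 38·7 = 4, y = -720 + 38·19 = 2.
Indeed 19·4 + 7·2 = 76 + 14 = 90.

x = 4, y = 2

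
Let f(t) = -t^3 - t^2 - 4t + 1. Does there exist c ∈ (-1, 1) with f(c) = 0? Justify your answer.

f(-1) = 5 and f(1) = -5, which have opposite signs.
As a polynomial, f is continuous on every closed interval.
So by the Intermediate Value Theorem there is a c strictly between -1 and 1 with f(c) = 0.

Yes, f has a root in the interval.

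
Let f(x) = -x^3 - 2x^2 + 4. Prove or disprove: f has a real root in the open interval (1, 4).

Such a root exists.

f(1) = 1 and f(4) = -92, which have opposite signs.
As a polynomial, f is continuous on every closed interval.
By the Intermediate Value Theorem, f takes the value 0 somewhere in the open interval.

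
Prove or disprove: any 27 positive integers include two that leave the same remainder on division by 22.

True.

There are exactly 22 possible remainders on division by 22.
With 27 integers and only 22 classes, the pigeonhole principle forces two of them, say a and b, into the same class.
So a and b have equal remainders mod 22, which is exactly what was to be shown.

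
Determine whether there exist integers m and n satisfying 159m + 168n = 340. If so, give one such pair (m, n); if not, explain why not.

There are no such integers.

Both 159 and 168 are divisible by gcd(159, 168) = 3, hence so is any combination 159m + 168n.
But 340 is not a multiple of 3 (it leaves remainder 1).
So the equation is unsolvable over ℤ.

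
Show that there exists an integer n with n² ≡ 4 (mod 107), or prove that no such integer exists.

n = 105 works: 105² = 11025, and 11025 − 4 = 11021 = 103·107.

n = 105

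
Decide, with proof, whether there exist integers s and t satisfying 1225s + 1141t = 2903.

Both 1225 and 1141 are divisible by gcd(1225, 1141) = 7, hence so is any combination 1225s + 1141t.
But 2903 = 7·414 + 5, so 7 ∤ 2903.
So the equation is unsolvable over ℤ.

No, no such integers exist.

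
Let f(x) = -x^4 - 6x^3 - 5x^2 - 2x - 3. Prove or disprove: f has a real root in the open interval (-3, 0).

Yes, f has a root in the interval.

f(-3) = 39 and f(0) = -3, which have opposite signs.
As a polynomial, f is continuous on every closed interval.
By the Intermediate Value Theorem f must vanish at some point of (-3, 0).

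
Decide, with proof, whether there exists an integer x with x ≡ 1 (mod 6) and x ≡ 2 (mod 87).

Reduce both congruences modulo 3, which divides 6 and 87: they say x ≡ 1 (mod 3) and x ≡ 2 (mod 3).
These are incompatible: 1 − 2 = -1 is not divisible by 3.
So no integer satisfies both congruences.

There is no such integer.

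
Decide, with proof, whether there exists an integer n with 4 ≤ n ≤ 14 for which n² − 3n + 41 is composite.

At n = 5: 5² − 3·5 + 41 = 51 = 3·17, which is composite.

n = 5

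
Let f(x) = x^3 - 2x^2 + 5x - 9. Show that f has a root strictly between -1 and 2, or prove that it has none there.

f(-1) = -17 and f(2) = 1, which have opposite signs.
As a polynomial, f is continuous on every closed interval.
By the Intermediate Value Theorem, f takes the value 0 somewhere in the open interval.

Such a root exists.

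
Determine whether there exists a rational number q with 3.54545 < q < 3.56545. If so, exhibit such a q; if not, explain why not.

Look for a denominator N such that an integer falls strictly between N·3.54545 and N·3.56545. N = 9 works: 9·3.54545 = 31.90905 < 32 < 32.08905 = 9·3.56545.
Dividing back, 3.54545 < 32/9 < 3.56545, and 32/9 is rational.

q = 32/9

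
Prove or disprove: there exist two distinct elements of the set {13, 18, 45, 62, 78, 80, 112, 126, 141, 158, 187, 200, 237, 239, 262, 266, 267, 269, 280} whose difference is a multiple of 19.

Residues mod 19: 13↦13, 18↦18, 45↦7, 62↦5, 78↦2, 80↦4, 112↦17, 126↦12, 141↦8, 158↦6, 187↦16, 200↦10, 237↦9, 239↦11, 262↦15, 266↦0, 267↦1, 269↦3, 280↦14.
These 19 residues are pairwise different, hence no difference of two elements is divisible by 19.

There is no such pair.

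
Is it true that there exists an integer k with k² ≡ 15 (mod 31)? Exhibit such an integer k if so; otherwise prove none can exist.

Apply Euler's criterion with the prime 31: 15 is a quadratic residue iff 15^15 ≡ 1 (mod 31), and a non-residue iff it is ≡ −1.
Repeated squaring mod 31: 15^2 = 225 ≡ 8; 15^4 ≡ 8² = 64 ≡ 2; 15^8 ≡ 2² = 4 ≡ 4.
Since 15 = 8 + 4 + 2 + 1, 15^15 ≡ 4 · 2 · 8 · 15; multiplying out mod 31: 4·2 = 8 ≡ 8, then 8·8 = 64 ≡ 2, then 2·15 = 30 ≡ 30. Thus 15^15 ≡ 30 ≡ −1 (mod 31).
The value −1 means 15 is a non-residue modulo 31, so k² ≡ 15 (mod 31) is impossible.

No such integer exists.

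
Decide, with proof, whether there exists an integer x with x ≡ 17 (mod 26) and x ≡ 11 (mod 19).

x = 277

The moduli 26 and 19 are coprime, so by the Chinese Remainder Theorem a unique solution modulo 494 exists.
Write x = 17 + 26t and require 17 + 26t ≡ 11 (mod 19), i.e. 26t ≡ 13 (mod 19).
26 ≡ 7 (mod 19), so this reads 7t ≡ 13 (mod 19). Invert 7 mod 19 by the Euclidean algorithm: 19 = 2·7 + 5, 7 = 1·5 + 2, 5 = 2·2 + 1, 2 = 2·1 + 0; back-substituting, 1 = 5 − 2·2 = 5 − 2·(7 − 1·5) = −2·7 + 3·5 = −2·7 + 3·(19 − 2·7) = 3·19 − 8·7. Hence 7·(-8) ≡ 1, so 7⁻¹ ≡ -8 ≡ 11 (mod 19).
Multiplying by 11: t ≡ 11·13 = 143 ≡ 10 (mod 19).
With t = 10: x = 17 + 26·10 = 277.
Check: 277 mod 26 = 17, 277 mod 19 = 11. ✓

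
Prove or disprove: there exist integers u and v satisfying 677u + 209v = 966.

u = 128, v = -410

Since gcd(677, 209) = 1, every integer is an integer combination of 677 and 209.
Euclidean algorithm: 677 = 3·209 + 50, 209 = 4·50 + 9, 50 = 5·9 + 5, 9 = 1·5 + 4, 5 = 1·4 + 1, 4 = 4·1 + 0.
Back-substituting, 1 = 5 − 1·4 = 5 − (9 − 1·5) = −9 + 2·5 = −9 + 2·(50 − 5·9) = 2·50 − 11·9 = 2·50 − 11·(209 − 4·50) = −11·209 + 46·50 = −11·209 + 46·(677 − 3·209) = 46·677 − 149·209; that is, 677·46 + 209·(-149) = 1.
Times 966: 677·44436 + 209·(-143934) = 966, so (44436, -143934) solves it.
The general solution is u = 44436 + 209k, v = -143934 − 677k; taking k = -212 gives the smaller pair u = 128, v = -410.
Indeed 677·128 + 209·(-410) = 86656 − 85690 = 966.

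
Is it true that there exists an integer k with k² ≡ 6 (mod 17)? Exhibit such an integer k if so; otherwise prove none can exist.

There is no such integer.

Squares mod 17 repeat after k = 8 (as (−k)² = k²); for k = 0..8 they are 0, 1, 4, 9, 16, 8, 2, 15, 13.
So the quadratic residues mod 17 are {0, 1, 2, 4, 8, 9, 13, 15, 16}, and 6 is not among them.
Hence no integer k has k² ≡ 6 (mod 17).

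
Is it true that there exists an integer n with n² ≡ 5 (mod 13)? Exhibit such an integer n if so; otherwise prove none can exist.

No such integer exists.

Computing n² mod 13 for n = 0, 1, …, 6 (enough, by the symmetry n ↦ 13 − n) gives 0, 1, 4, 9, 3, 12, 10.
So the quadratic residues mod 13 are {0, 1, 3, 4, 9, 10, 12}, and 5 is not among them.
Therefore n² ≡ 5 (mod 13) has no solution.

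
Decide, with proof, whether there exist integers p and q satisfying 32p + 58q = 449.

No, no such integers exist.

gcd(32, 58) = 2, so every integer of the form 32p + 58q is a multiple of 2.
However 449 leaves remainder 1 on division by 2.
Therefore 32p + 58q = 449 has no solution in integers.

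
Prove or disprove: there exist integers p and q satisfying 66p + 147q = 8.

No such integers exist.

gcd(66, 147) = 3, so every integer of the form 66p + 147q is a multiple of 3.
However 8 leaves remainder 2 on division by 3.
Therefore 66p + 147q = 8 has no solution in integers.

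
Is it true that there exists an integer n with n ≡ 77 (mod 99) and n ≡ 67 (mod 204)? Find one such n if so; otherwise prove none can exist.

There is no such integer.

Both moduli are multiples of 3 = gcd(99, 204), so any solution would satisfy n ≡ 77 and n ≡ 67 modulo 3 simultaneously.
These are incompatible: 77 − 67 = 10 is not divisible by 3.
So no integer satisfies both congruences.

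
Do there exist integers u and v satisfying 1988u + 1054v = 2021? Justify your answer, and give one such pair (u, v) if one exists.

Any value of 1988u + 1054v is a multiple of gcd(1988, 1054) = 2.
But 2021 is not a multiple of 2 (it leaves remainder 1).
So the equation is unsolvable over ℤ.

No such integers exist.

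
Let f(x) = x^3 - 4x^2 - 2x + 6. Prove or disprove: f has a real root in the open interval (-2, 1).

Such a root exists.

f(-2) = -14 and f(1) = 1, which have opposite signs.
Since f is a polynomial it is continuous on [-2, 1].
By the Intermediate Value Theorem f must vanish at some point of (-2, 1).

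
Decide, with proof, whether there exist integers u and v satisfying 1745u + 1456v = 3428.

Since gcd(1745, 1456) = 1, every integer is an integer combination of 1745 and 1456.
Euclidean algorithm: 1745 = 1·1456 + 289, 1456 = 5·289 + 11, 289 = 26·11 + 3, 11 = 3·3 + 2, 3 = 1·2 + 1, 2 = 2·1 + 0.
Working back up the chain: 1 = 3 − 1·2 = 3 − (11 − 3·3) = −11 + 4·3 = −11 + 4·(289 − 26·11) = 4·289 − 105·11 = 4·289 − 105·(1456 − 5·289) = −105·1456 + 529·289 = −105·1456 + 529·(1745 − 1·1456) = 529·1745 − 634·1456. So 1745·529 + 1456·(-634) = 1.
Multiplying through by 3428: u = 529·3428 = 1813412, v = (-634)·3428 = -2173352 is a solution.
Shifting by a multiple of (1456, −1745) keeps it a solution: u = 1813412 − 1245·1456 = 692, v = -2173352 + 1245·1745 = -827.
Indeed 1745·692 + 1456·(-827) = 1207540 − 1204112 = 3428.

u = 692, v = -827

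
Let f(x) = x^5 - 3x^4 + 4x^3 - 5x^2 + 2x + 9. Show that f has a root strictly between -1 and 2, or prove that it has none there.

f(-1) = -6 and f(2) = 9, which have opposite signs.
As a polynomial, f is continuous on every closed interval.
By the Intermediate Value Theorem f must vanish at some point of (-1, 2).

Yes, f has a root in the interval.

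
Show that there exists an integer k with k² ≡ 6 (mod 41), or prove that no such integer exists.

Apply Euler's criterion with the prime 41: 6 is a quadratic residue iff 6^20 ≡ 1 (mod 41), and a non-residue iff it is ≡ −1.
Squaring successively (mod 41): 6^2 = 36 ≡ 36; 6^4 ≡ 36² = 1296 ≡ 25; 6^8 ≡ 25² = 625 ≡ 10; 6^16 ≡ 10² = 100 ≡ 18.
Since 20 = 16 + 4, 6^20 ≡ 18 · 25; multiplying out mod 41: 18·25 = 450 ≡ 40. Thus 6^20 ≡ 40 ≡ −1 (mod 41).
The value −1 means 6 is a non-residue modulo 41, so k² ≡ 6 (mod 41) is impossible.

No such integer exists.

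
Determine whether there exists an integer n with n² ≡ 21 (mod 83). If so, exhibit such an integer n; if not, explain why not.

Take n = 42. Then 42² = 1764 = 21·83 + 21, so 42² ≡ 21 (mod 83).

n = 42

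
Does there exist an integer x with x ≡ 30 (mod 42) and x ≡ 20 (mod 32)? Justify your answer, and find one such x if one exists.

x = 660

gcd(42, 32) = 2. A simultaneous solution exists iff 30 ≡ 20 (mod 2); here 30 mod 2 = 0 = 20 mod 2, so it does.
Put x = 30 + 42t, so we need 42t ≡ 22 (mod 32), equivalently (divide by 2) 21t ≡ 11 (mod 16).
21 ≡ 5 (mod 16), so this reads 5t ≡ 11 (mod 16). Note 5·13 = 65 ≡ 1 (mod 16) (as 65 − 1 = 4·16), so 5⁻¹ ≡ 13.
Therefore t ≡ 13·11 = 143 ≡ 15 (mod 16).
Then x = 30 + 42·15 = 660.
Verify: 660 = 15·42 + 30 and 660 = 20·32 + 20. ✓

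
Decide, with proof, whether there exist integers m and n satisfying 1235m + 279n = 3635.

m = 265, n = -1160

1235 and 279 are coprime, so 1235m + 279n ranges over all of ℤ.
Run the Euclidean algorithm on 1235 and 279: 1235 = 4·279 + 119, 279 = 2·119 + 41, 119 = 2·41 + 37, 41 = 1·37 + 4, 37 = 9·4 + 1, 4 = 4·1 + 0.
Back-substituting, 1 = 37 − 9·4 = 37 − 9·(41 − 1·37) = −9·41 + 10·37 = −9·41 + 10·(119 − 2·41) = 10·119 − 29·41 = 10·119 − 29·(279 − 2·119) = −29·279 + 68·119 = −29·279 + 68·(1235 − 4·279) = 68·1235 − 301·279; that is, 1235·68 + 279·(-301) = 1.
Scaling by 3635 gives the particular solution (m, n) = (247180, -1094135).
The general solution is m = 247180 + 279k, n = -1094135 − 1235k; taking k = -885 gives the smaller pair m = 265, n = -1160.
Check: 1235·265 + 279·(-1160) = 327275 − 323640 = 3635. ✓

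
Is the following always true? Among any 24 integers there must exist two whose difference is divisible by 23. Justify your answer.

Partition the integers by their residue mod 23; there are 23 classes.
Placing 24 integers into 23 classes, some class receives at least two — say a and b.
Then a ≡ b (mod 23), i.e. 23 ∣ (a − b).

True.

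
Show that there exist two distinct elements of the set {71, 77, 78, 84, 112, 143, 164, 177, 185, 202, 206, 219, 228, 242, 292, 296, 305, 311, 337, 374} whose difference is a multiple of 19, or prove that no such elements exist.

71 and 185 are such a pair.

71 mod 19 = 14 and 185 mod 19 = 14, so 185 − 71 = 114 = 6·19.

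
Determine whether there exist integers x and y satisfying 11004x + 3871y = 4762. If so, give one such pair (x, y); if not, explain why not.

Both 11004 and 3871 are divisible by gcd(11004, 3871) = 7, hence so is any combination 11004x + 3871y.
But 4762 is not a multiple of 7 (it leaves remainder 2).
So the equation is unsolvable over ℤ.

No, no such integers exist.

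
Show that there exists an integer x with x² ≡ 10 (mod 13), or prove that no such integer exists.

x = 6 works: 6² = 36, and 36 − 10 = 26 = 2·13.

x = 6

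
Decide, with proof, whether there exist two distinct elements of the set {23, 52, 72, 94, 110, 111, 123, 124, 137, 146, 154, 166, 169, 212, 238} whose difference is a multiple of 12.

Reduce each element mod 12: 23↦11, 52↦4, 72↦0, 94↦10, 110↦2, 111↦3, 123↦3, 124↦4, 137↦5, 146↦2, 154↦10, 166↦10, 169↦1, 212↦8, 238↦10. The residue 4 repeats (at 52 and 124), and 124 − 52 = 72 = 6·12.

The pair (52, 124) works.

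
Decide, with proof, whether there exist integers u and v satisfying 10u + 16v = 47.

There are no such integers.

Both 10 and 16 are divisible by gcd(10, 16) = 2, hence so is any combination 10u + 16v.
But 47 is not a multiple of 2 (it leaves remainder 1).
Therefore 10u + 16v = 47 has no solution in integers.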